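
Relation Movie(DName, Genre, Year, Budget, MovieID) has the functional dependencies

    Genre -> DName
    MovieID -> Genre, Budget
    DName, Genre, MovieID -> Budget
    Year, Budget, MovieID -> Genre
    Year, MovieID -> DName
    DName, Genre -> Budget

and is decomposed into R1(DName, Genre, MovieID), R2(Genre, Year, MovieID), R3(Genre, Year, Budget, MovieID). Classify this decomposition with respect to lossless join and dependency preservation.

Lossless test (chase): Rows 1 and 2 agree on Genre; apply Genre→DName and equate their DName entries. Rows 1 and 3 agree on Genre; apply Genre→DName and equate their DName entries. Rows 1 and 2 agree on MovieID; apply MovieID→Genre, Budget and equate their Genre, Budget entries. Rows 1 and 3 agree on MovieID; apply MovieID→Genre, Budget and equate their Genre, Budget entries. Row 2 is now all distinguished symbols — the join is lossless.
Dependency preservation: DName, Genre, MovieID → Budget; Year, MovieID → DName; DName, Genre → Budget are not contained in any single fragment, but the restricted closure of each left-hand side across the fragments still reaches the right-hand side; the remaining FDs each lie inside some fragment. All dependencies are preserved.

lossless and dependency-preserving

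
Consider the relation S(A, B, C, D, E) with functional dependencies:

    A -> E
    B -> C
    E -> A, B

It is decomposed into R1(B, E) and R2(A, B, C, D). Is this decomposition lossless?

No

Common attributes: R1 ∩ R2 = {B}.
Closure of {B}: B → C applies, adding C. So (B)⁺ = {B, C}.
The closure contains neither all of R1 = {B, E} nor all of R2 = {A, B, C, D}, so the common attributes are not a superkey of either fragment. The join is lossy.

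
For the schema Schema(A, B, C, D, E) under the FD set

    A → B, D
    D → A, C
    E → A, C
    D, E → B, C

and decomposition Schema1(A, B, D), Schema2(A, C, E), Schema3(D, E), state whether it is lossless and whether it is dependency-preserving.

Lossless test (chase): Rows 1 and 2 agree on A; apply A→B, D and equate their B, D entries. Rows 1 and 2 agree on D; apply D→A, C and equate their A, C entries. Rows 1 and 3 agree on D; apply D→A, C and equate their A, C entries. Rows 2 and 3 agree on D, E; apply D, E→B, C and equate their B, C entries. Row 2 is now all distinguished symbols — the join is lossless.
Dependency preservation: D → A, C; D, E → B, C are not contained in any single fragment, but the restricted closure of each left-hand side across the fragments still reaches the right-hand side; the remaining FDs each lie inside some fragment. All dependencies are preserved.

lossless and dependency-preserving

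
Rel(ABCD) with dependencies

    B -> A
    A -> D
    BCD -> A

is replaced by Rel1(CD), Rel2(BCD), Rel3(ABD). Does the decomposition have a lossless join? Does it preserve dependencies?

Lossless test (chase): Rows 2 and 3 agree on B; apply B→A and equate their A entries. Row 2 is now all distinguished symbols — the join is lossless.
Dependency preservation: BCD → A is not contained in any single fragment, but the restricted closure of its left-hand side across the fragments still reaches the right-hand side; the remaining FDs each lie inside some fragment. All dependencies are preserved.

lossless and dependency-preserving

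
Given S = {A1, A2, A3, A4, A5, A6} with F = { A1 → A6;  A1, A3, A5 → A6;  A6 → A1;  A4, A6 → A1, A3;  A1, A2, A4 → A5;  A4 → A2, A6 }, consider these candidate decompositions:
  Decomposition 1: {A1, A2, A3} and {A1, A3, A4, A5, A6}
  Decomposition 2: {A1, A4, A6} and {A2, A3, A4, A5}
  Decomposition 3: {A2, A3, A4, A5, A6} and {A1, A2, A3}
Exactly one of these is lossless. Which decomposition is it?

Decomposition 1: common = {A1, A3}, closure = {A1, A3, A6} → lossy.
Decomposition 2: common = {A4}, closure = {A1, A2, A3, A4, A5, A6} → lossless.
Decomposition 3: common = {A2, A3}, closure = {A2, A3} → lossy.

Decomposition 2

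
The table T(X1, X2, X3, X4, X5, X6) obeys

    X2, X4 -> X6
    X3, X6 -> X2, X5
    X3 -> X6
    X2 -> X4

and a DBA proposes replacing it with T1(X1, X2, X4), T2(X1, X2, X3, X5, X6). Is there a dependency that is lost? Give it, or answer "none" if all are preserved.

X2, X4 → X6: restricted closure across fragments reaches X6.
X3, X6 → X2, X5 lies within T2.
X3 → X6 lies within T2.
X2 → X4 lies within T1.
Every dependency is enforceable on the fragments, so the decomposition is dependency-preserving.

none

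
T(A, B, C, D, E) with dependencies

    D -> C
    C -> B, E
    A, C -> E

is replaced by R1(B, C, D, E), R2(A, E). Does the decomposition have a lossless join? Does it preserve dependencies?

Lossless test: (E)⁺ = {E}, which is a superkey of neither fragment — lossy.
Dependency preservation: A, C → E is not contained in any single fragment, but the restricted closure of its left-hand side across the fragments still reaches the right-hand side; the remaining FDs each lie inside some fragment. All dependencies are preserved.

lossy but dependency-preserving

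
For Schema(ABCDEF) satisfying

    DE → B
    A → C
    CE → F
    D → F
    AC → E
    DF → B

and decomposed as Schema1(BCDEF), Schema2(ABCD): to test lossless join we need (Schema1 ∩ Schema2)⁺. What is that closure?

BCDF

Schema1 ∩ Schema2 = {BCD}.
D → F applies, adding F
Closure: {BCDF}.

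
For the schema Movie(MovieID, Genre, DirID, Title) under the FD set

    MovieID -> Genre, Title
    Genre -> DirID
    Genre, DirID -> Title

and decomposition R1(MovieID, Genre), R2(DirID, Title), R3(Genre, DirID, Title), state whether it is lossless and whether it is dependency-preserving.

lossless and dependency-preserving

Lossless test (chase): Rows 1 and 3 agree on Genre; apply Genre→DirID and equate their DirID entries. Rows 1 and 3 agree on Genre, DirID; apply Genre, DirID→Title and equate their Title entries. Row 1 is now all distinguished symbols — the join is lossless.
Dependency preservation: MovieID → Genre, Title is not contained in any single fragment, but the restricted closure of its left-hand side across the fragments still reaches the right-hand side; the remaining FDs each lie inside some fragment. All dependencies are preserved.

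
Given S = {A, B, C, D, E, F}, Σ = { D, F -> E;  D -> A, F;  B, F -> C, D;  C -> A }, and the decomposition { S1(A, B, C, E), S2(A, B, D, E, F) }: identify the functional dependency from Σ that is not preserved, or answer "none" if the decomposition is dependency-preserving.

Check B, F → C, D: no single fragment contains all of {B, C, D, F}, and the restricted closure of {B, F} across the fragments never reaches {C, D}.
D, F → E is preserved.
D → A, F is preserved.
C → A is preserved.

B, F -> C, D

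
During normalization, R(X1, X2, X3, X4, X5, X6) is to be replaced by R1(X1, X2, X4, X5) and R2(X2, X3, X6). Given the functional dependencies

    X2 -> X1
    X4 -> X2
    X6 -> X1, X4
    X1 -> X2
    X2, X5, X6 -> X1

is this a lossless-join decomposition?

No

Common attributes: R1 ∩ R2 = {X2}.
Closure of {X2}: X2 → X1 applies, adding X1. So (X2)⁺ = {X1, X2}.
The closure contains neither all of R1 = {X1, X2, X4, X5} nor all of R2 = {X2, X3, X6}, so the common attributes are not a superkey of either fragment. The join is lossy.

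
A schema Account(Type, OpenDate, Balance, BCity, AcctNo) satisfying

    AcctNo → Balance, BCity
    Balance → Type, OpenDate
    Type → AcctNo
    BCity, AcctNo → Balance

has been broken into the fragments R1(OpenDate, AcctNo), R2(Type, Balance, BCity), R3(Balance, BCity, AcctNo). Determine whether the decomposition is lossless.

Yes

Chase test. Columns are Type, OpenDate, Balance, BCity, AcctNo; row i has aⱼ where attribute j ∈ Ri, else bᵢⱼ.
Initial tableau (one row per fragment):
  row 1: b11 a2 b13 b14 a5
  row 2: a1 b22 a3 a4 b25
  row 3: b31 b32 a3 a4 a5
Rows 1 and 3 agree on AcctNo; apply AcctNo→Balance, BCity and equate their Balance, BCity entries.
Rows 1 and 2 agree on Balance; apply Balance→Type, OpenDate and equate their Type, OpenDate entries.
Rows 1 and 3 agree on Balance; apply Balance→Type, OpenDate and equate their Type, OpenDate entries.
Rows 1 and 2 agree on Type; apply Type→AcctNo and equate their AcctNo entries.
Row 1 is now all distinguished symbols — the join is lossless.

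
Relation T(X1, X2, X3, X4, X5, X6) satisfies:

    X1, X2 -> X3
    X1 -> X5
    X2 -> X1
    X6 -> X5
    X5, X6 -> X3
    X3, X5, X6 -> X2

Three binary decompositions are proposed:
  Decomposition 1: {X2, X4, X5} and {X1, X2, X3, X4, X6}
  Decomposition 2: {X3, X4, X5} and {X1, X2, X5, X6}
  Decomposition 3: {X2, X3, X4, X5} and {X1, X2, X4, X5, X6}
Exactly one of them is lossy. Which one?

Decomposition 1: common = {X2, X4}, closure = {X1, X2, X3, X4, X5} → lossless.
Decomposition 2: common = {X5}, closure = {X5} → lossy.
Decomposition 3: common = {X2, X4, X5}, closure = {X1, X2, X3, X4, X5} → lossless.

Decomposition 2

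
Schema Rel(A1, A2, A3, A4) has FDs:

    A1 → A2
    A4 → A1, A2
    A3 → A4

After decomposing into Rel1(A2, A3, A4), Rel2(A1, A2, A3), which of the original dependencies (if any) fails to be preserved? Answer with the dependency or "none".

Check A4 → A1, A2: no single fragment contains all of {A1, A2, A4}, and the restricted closure of {A4} across the fragments never reaches {A1, A2}.
A1 → A2 is preserved.
A3 → A4 is preserved.

A4 → A1, A2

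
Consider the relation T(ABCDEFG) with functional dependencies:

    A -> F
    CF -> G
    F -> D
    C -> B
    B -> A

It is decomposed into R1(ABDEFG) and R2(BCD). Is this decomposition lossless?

No

Common attributes: R1 ∩ R2 = {BD}.
Closure of {BD}: B → A applies, adding A; A → F applies, adding F. So (BD)⁺ = {ABDF}.
The closure contains neither all of R1 = {ABDEFG} nor all of R2 = {BCD}, so the common attributes are not a superkey of either fragment. The join is lossy.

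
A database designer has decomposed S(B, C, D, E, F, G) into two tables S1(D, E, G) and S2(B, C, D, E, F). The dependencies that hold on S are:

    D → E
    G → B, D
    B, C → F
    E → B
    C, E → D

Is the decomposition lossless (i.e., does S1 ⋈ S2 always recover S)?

No

Common attributes: S1 ∩ S2 = {D, E}.
Closure of {D, E}: E → B applies, adding B. So (D, E)⁺ = {B, D, E}.
The closure contains neither all of S1 = {D, E, G} nor all of S2 = {B, C, D, E, F}, so the common attributes are not a superkey of either fragment. The join is lossy.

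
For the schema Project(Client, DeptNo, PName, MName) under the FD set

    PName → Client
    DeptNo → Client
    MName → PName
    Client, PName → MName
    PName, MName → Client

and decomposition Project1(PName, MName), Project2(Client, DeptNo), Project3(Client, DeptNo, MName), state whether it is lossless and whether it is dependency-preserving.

Lossless test (chase): Rows 1 and 3 agree on MName; apply MName→PName and equate their PName entries. Rows 1 and 3 agree on PName, MName; apply PName, MName→Client and equate their Client entries. Row 3 is now all distinguished symbols — the join is lossless.
Dependency preservation: PName → Client; Client, PName → MName; PName, MName → Client are not contained in any single fragment, but the restricted closure of each left-hand side across the fragments still reaches the right-hand side; the remaining FDs each lie inside some fragment. All dependencies are preserved.

lossless and dependency-preserving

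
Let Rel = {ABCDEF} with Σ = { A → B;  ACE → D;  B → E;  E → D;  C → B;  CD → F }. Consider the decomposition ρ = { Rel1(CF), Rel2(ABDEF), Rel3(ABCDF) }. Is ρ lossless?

Chase test. Columns are ABCDEF; row i has aⱼ where attribute j ∈ Reli, else bᵢⱼ.
Initial tableau (one row per fragment):
  row 1: b11 b12 a3 b14 b15 a6
  row 2: a1 a2 b23 a4 a5 a6
  row 3: a1 a2 a3 a4 b35 a6
Rows 2 and 3 agree on B; apply B→E and equate their E entries.
Rows 1 and 3 agree on C; apply C→B and equate their B entries.
Rows 1 and 2 agree on B; apply B→E and equate their E entries.
Rows 1 and 2 agree on E; apply E→D and equate their D entries.
Row 3 is now all distinguished symbols — the join is lossless.

Yes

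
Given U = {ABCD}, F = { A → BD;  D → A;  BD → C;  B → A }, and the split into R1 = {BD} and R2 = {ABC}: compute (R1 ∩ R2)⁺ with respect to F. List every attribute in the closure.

ABCD

R1 ∩ R2 = {B}.
B → A applies, adding A
A → BD applies, adding D
BD → C applies, adding C
Closure: {ABCD}.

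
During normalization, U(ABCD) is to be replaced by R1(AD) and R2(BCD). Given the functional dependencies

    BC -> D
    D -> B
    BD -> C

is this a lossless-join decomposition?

Yes

Common attributes: R1 ∩ R2 = {D}.
Closure of {D}: D → B applies, adding B; BD → C applies, adding C. So (D)⁺ = {BCD}.
This closure contains every attribute of R2, so R1 ∩ R2 → R2. The join is lossless.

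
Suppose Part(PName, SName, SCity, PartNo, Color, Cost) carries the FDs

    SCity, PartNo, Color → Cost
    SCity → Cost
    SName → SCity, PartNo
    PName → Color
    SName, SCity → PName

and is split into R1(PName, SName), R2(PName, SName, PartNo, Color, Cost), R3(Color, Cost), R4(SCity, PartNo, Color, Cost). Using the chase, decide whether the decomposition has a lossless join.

Chase test. Columns are PName, SName, SCity, PartNo, Color, Cost; row i has aⱼ where attribute j ∈ Ri, else bᵢⱼ.
Initial tableau (one row per fragment):
  row 1: a1 a2 b13 b14 b15 b16
  row 2: a1 a2 b23 a4 a5 a6
  row 3: b31 b32 b33 b34 a5 a6
  row 4: b41 b42 a3 a4 a5 a6
Rows 1 and 2 agree on SName; apply SName→SCity, PartNo and equate their SCity, PartNo entries.
Rows 1 and 2 agree on PName; apply PName→Color and equate their Color entries.
Rows 1 and 2 agree on SCity, PartNo, Color; apply SCity, PartNo, Color→Cost and equate their Cost entries.
No row becomes fully distinguished — the join is lossy.

No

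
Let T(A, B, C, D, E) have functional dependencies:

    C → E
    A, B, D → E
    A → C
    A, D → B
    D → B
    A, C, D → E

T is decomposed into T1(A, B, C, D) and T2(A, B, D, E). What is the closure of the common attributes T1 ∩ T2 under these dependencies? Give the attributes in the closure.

A, B, C, D, E

T1 ∩ T2 = {A, B, D}.
A, B, D → E applies, adding E
A → C applies, adding C
Closure: {A, B, C, D, E}.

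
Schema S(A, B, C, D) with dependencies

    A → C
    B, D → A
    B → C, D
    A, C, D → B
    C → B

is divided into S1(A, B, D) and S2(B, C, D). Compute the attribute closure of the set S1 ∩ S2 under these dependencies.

A, B, C, D

S1 ∩ S2 = {B, D}.
B, D → A applies, adding A
B → C, D applies, adding C
Closure: {A, B, C, D}.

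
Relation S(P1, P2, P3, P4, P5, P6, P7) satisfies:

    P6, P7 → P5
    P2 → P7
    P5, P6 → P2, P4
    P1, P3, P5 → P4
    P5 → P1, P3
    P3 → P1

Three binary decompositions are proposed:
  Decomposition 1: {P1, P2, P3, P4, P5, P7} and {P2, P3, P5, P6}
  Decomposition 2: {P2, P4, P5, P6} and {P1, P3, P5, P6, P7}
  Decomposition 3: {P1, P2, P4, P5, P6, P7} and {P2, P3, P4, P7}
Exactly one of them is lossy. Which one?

Decomposition 3

Decomposition 1: common = {P2, P3, P5}, closure = {P1, P2, P3, P4, P5, P7} → lossless.
Decomposition 2: common = {P5, P6}, closure = {P1, P2, P3, P4, P5, P6, P7} → lossless.
Decomposition 3: common = {P2, P4, P7}, closure = {P2, P4, P7} → lossy.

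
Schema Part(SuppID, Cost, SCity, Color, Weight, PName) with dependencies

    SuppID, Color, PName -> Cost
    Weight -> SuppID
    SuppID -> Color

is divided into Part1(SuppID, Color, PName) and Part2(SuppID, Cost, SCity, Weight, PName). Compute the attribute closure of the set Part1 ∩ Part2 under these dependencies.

SuppID, Cost, Color, PName

Part1 ∩ Part2 = {SuppID, PName}.
SuppID → Color applies, adding Color
SuppID, Color, PName → Cost applies, adding Cost
Closure: {SuppID, Cost, Color, PName}.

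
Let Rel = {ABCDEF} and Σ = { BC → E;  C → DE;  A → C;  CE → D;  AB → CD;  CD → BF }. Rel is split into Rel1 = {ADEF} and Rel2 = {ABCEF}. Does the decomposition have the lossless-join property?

Yes

Common attributes: Rel1 ∩ Rel2 = {AEF}.
Closure of {AEF}: A → C applies, adding C; CE → D applies, adding D; CD → BF applies, adding B. So (AEF)⁺ = {ABCDEF}.
This closure contains every attribute of Rel1, so Rel1 ∩ Rel2 → Rel1. The join is lossless.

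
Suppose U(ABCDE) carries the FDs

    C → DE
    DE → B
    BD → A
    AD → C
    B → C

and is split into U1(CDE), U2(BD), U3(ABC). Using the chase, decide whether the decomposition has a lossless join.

Yes

Chase test. Columns are ABCDE; row i has aⱼ where attribute j ∈ Ui, else bᵢⱼ.
Initial tableau (one row per fragment):
  row 1: b11 b12 a3 a4 a5
  row 2: b21 a2 b23 a4 b25
  row 3: a1 a2 a3 b34 b35
Rows 1 and 3 agree on C; apply C→DE and equate their DE entries.
Rows 1 and 3 agree on DE; apply DE→B and equate their B entries.
Rows 1 and 2 agree on BD; apply BD→A and equate their A entries.
Rows 1 and 3 agree on BD; apply BD→A and equate their A entries.
Rows 1 and 2 agree on AD; apply AD→C and equate their C entries.
Rows 1 and 2 agree on C; apply C→DE and equate their DE entries.
Row 1 is now all distinguished symbols — the join is lossless.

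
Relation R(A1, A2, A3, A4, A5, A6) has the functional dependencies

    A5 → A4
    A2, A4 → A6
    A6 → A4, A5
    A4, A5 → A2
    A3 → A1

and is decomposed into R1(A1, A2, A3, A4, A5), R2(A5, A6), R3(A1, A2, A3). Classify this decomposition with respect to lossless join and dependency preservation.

lossless and dependency-preserving

Lossless test (chase): Rows 1 and 2 agree on A5; apply A5→A4 and equate their A4 entries. Rows 1 and 2 agree on A4, A5; apply A4, A5→A2 and equate their A2 entries. Rows 1 and 2 agree on A2, A4; apply A2, A4→A6 and equate their A6 entries. Row 1 is now all distinguished symbols — the join is lossless.
Dependency preservation: A2, A4 → A6; A6 → A4, A5 are not contained in any single fragment, but the restricted closure of each left-hand side across the fragments still reaches the right-hand side; the remaining FDs each lie inside some fragment. All dependencies are preserved.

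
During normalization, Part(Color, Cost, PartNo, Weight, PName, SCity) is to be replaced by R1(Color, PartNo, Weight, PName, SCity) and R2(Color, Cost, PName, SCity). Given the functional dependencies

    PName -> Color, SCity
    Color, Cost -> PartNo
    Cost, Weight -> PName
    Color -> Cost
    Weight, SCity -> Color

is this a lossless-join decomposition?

Common attributes: R1 ∩ R2 = {Color, PName, SCity}.
Closure of {Color, PName, SCity}: Color → Cost applies, adding Cost; Color, Cost → PartNo applies, adding PartNo. So (Color, PName, SCity)⁺ = {Color, Cost, PartNo, PName, SCity}.
This closure contains every attribute of R2, so R1 ∩ R2 → R2. The join is lossless.

Yes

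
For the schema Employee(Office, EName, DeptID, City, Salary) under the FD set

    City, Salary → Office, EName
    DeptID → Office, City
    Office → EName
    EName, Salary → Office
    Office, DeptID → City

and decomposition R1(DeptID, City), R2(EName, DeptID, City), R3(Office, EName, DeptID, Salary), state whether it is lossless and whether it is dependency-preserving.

Lossless test (chase): Rows 1 and 2 agree on DeptID; apply DeptID→Office, City and equate their Office, City entries. Rows 1 and 3 agree on DeptID; apply DeptID→Office, City and equate their Office, City entries. Rows 1 and 2 agree on Office; apply Office→EName and equate their EName entries. Row 3 is now all distinguished symbols — the join is lossless.
Dependency preservation: the restricted closure of {City, Salary} across the fragments never reaches {Office, EName}, so City, Salary → Office, EName cannot be enforced without a join — not preserved.

lossless but not dependency-preserving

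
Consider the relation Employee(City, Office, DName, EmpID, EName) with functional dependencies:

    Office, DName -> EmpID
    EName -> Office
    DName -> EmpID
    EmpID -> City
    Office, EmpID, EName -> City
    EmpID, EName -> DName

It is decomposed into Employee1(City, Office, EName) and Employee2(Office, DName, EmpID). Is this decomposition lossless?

No

Common attributes: Employee1 ∩ Employee2 = {Office}.
No dependency enlarges {Office}, so (Office)⁺ = {Office}.
The closure contains neither all of Employee1 = {City, Office, EName} nor all of Employee2 = {Office, DName, EmpID}, so the common attributes are not a superkey of either fragment. The join is lossy.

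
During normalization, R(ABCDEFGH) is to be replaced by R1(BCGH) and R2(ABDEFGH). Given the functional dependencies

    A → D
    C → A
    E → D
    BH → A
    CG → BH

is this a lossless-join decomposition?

Common attributes: R1 ∩ R2 = {BGH}.
Closure of {BGH}: BH → A applies, adding A; A → D applies, adding D. So (BGH)⁺ = {ABDGH}.
The closure contains neither all of R1 = {BCGH} nor all of R2 = {ABDEFGH}, so the common attributes are not a superkey of either fragment. The join is lossy.

No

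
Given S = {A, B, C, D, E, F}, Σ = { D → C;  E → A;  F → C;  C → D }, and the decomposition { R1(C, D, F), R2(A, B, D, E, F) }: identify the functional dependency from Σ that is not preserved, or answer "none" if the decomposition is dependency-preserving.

none

D → C lies within R1.
E → A lies within R2.
F → C lies within R1.
C → D lies within R1.
Every dependency is enforceable on the fragments, so the decomposition is dependency-preserving.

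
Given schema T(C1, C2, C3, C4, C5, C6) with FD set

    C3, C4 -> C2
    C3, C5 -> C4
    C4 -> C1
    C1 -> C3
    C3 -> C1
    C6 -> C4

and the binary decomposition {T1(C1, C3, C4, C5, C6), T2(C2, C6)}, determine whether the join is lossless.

Common attributes: T1 ∩ T2 = {C6}.
Closure of {C6}: C6 → C4 applies, adding C4; C4 → C1 applies, adding C1; C1 → C3 applies, adding C3; C3, C4 → C2 applies, adding C2. So (C6)⁺ = {C1, C2, C3, C4, C6}.
This closure contains every attribute of T2, so T1 ∩ T2 → T2. The join is lossless.

Yes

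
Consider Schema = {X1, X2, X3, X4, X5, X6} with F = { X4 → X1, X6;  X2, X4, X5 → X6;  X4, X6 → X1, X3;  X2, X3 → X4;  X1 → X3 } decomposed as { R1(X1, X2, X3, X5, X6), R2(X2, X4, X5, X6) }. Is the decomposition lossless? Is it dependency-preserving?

Lossless test: (X2, X5, X6)⁺ = {X2, X5, X6}, which is a superkey of neither fragment — lossy.
Dependency preservation: the restricted closure of {X4} across the fragments never reaches {X1, X6}, so X4 → X1, X6 cannot be enforced without a join — not preserved.

lossy and not dependency-preserving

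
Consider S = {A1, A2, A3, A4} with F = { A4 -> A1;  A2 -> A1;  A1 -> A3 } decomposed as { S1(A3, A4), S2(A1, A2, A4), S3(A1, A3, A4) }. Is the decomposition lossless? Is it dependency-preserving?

Lossless test (chase): Rows 1 and 2 agree on A4; apply A4→A1 and equate their A1 entries. Rows 1 and 2 agree on A1; apply A1→A3 and equate their A3 entries. Row 2 is now all distinguished symbols — the join is lossless.
Dependency preservation: every FD's attributes lie within a single fragment, so each can be enforced locally — preserved.

lossless and dependency-preserving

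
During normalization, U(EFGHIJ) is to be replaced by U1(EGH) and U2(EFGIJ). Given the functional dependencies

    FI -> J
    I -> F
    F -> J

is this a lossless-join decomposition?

Common attributes: U1 ∩ U2 = {EG}.
No dependency enlarges {EG}, so (EG)⁺ = {EG}.
The closure contains neither all of U1 = {EGH} nor all of U2 = {EFGIJ}, so the common attributes are not a superkey of either fragment. The join is lossy.

No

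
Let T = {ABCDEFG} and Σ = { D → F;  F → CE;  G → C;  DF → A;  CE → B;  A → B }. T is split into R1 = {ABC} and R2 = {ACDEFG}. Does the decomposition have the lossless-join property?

Yes

Common attributes: R1 ∩ R2 = {AC}.
Closure of {AC}: A → B applies, adding B. So (AC)⁺ = {ABC}.
This closure contains every attribute of R1, so R1 ∩ R2 → R1. The join is lossless.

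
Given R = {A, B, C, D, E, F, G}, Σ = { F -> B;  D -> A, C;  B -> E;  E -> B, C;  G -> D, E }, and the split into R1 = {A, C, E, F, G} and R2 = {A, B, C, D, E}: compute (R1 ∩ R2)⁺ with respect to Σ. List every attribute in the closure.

R1 ∩ R2 = {A, C, E}.
E → B, C applies, adding B
Closure: {A, B, C, E}.

A, B, C, E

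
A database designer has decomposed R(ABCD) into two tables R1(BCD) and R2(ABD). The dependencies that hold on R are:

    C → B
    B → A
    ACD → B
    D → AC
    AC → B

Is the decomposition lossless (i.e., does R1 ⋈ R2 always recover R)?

Common attributes: R1 ∩ R2 = {BD}.
Closure of {BD}: B → A applies, adding A; D → AC applies, adding C. So (BD)⁺ = {ABCD}.
This closure contains every attribute of R1, so R1 ∩ R2 → R1. The join is lossless.

Yes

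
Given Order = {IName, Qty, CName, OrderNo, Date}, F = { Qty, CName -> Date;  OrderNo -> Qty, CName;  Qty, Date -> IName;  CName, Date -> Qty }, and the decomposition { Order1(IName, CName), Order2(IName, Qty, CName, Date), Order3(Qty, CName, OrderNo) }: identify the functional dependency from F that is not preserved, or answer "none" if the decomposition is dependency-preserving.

Qty, CName → Date lies within Order2.
OrderNo → Qty, CName lies within Order3.
Qty, Date → IName lies within Order2.
CName, Date → Qty lies within Order2.
Every dependency is enforceable on the fragments, so the decomposition is dependency-preserving.

none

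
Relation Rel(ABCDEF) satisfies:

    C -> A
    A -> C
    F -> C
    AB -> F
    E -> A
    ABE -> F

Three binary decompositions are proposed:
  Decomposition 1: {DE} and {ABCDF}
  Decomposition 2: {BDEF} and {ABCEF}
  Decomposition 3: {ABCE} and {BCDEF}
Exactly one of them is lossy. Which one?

Decomposition 1

Decomposition 1: common = {D}, closure = {D} → lossy.
Decomposition 2: common = {BEF}, closure = {ABCEF} → lossless.
Decomposition 3: common = {BCE}, closure = {ABCEF} → lossless.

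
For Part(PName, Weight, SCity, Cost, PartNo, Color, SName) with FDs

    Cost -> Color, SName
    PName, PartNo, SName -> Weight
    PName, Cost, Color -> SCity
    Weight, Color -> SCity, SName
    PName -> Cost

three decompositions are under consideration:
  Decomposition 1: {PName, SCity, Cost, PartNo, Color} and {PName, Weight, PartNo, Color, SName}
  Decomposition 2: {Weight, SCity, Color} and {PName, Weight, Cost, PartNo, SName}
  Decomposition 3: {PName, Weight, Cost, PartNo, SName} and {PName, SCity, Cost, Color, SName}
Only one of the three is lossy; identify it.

Decomposition 1: common = {PName, PartNo, Color}, closure = {PName, Weight, SCity, Cost, PartNo, Color, SName} → lossless.
Decomposition 2: common = {Weight}, closure = {Weight} → lossy.
Decomposition 3: common = {PName, Cost, SName}, closure = {PName, SCity, Cost, Color, SName} → lossless.

Decomposition 2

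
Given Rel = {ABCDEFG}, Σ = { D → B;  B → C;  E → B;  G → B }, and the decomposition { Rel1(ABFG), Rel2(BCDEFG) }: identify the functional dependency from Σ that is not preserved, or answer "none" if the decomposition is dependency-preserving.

none

D → B lies within Rel2.
B → C lies within Rel2.
E → B lies within Rel2.
G → B lies within Rel1.
Every dependency is enforceable on the fragments, so the decomposition is dependency-preserving.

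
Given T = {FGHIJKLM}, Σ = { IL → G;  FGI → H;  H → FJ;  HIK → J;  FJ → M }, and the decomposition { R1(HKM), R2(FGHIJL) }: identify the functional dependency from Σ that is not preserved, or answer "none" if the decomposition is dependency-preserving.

Check FJ → M: no single fragment contains all of {FJM}, and the restricted closure of {FJ} across the fragments never reaches {M}.
IL → G is preserved.
FGI → H is preserved.
H → FJ is preserved.
HIK → J is preserved.

FJ → M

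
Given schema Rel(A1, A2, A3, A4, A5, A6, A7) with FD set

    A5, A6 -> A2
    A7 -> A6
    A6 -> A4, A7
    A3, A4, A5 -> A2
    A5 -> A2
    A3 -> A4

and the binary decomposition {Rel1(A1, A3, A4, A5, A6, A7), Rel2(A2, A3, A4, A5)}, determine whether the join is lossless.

Common attributes: Rel1 ∩ Rel2 = {A3, A4, A5}.
Closure of {A3, A4, A5}: A3, A4, A5 → A2 applies, adding A2. So (A3, A4, A5)⁺ = {A2, A3, A4, A5}.
This closure contains every attribute of Rel2, so Rel1 ∩ Rel2 → Rel2. The join is lossless.

Yes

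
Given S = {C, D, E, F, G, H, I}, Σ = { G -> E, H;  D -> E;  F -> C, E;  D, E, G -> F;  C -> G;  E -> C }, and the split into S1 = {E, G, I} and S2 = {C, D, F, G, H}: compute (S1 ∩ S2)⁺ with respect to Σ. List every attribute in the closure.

C, E, G, H

S1 ∩ S2 = {G}.
G → E, H applies, adding E, H
E → C applies, adding C
Closure: {C, E, G, H}.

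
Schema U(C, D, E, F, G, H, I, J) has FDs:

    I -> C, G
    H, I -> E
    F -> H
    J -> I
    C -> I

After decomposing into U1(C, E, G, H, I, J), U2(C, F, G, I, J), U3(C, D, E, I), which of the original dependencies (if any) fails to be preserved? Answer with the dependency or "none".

F -> H

Check F → H: no single fragment contains all of {F, H}, and the restricted closure of {F} across the fragments never reaches {H}.
I → C, G is preserved.
H, I → E is preserved.
J → I is preserved.
C → I is preserved.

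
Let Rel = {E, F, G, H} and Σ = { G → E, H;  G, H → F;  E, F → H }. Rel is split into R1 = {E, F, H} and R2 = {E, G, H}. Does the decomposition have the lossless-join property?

Common attributes: R1 ∩ R2 = {E, H}.
No dependency enlarges {E, H}, so (E, H)⁺ = {E, H}.
The closure contains neither all of R1 = {E, F, H} nor all of R2 = {E, G, H}, so the common attributes are not a superkey of either fragment. The join is lossy.

No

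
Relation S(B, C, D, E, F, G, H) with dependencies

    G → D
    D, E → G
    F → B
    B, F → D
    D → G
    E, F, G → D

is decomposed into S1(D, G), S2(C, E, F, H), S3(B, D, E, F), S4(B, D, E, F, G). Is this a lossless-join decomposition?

Chase test. Columns are B, C, D, E, F, G, H; row i has aⱼ where attribute j ∈ Si, else bᵢⱼ.
Initial tableau (one row per fragment):
  row 1: b11 b12 a3 b14 b15 a6 b17
  row 2: b21 a2 b23 a4 a5 b26 a7
  row 3: a1 b32 a3 a4 a5 b36 b37
  row 4: a1 b42 a3 a4 a5 a6 b47
Rows 3 and 4 agree on D, E; apply D, E→G and equate their G entries.
Rows 2 and 3 agree on F; apply F→B and equate their B entries.
Rows 2 and 3 agree on B, F; apply B, F→D and equate their D entries.
Rows 1 and 2 agree on D; apply D→G and equate their G entries.
Row 2 is now all distinguished symbols — the join is lossless.

Yes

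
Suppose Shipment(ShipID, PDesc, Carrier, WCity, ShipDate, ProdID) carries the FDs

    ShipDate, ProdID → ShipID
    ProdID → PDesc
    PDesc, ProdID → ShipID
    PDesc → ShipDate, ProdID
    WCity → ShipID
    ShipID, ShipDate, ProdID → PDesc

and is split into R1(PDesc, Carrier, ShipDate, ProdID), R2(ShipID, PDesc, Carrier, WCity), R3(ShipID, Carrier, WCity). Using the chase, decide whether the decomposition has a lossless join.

Chase test. Columns are ShipID, PDesc, Carrier, WCity, ShipDate, ProdID; row i has aⱼ where attribute j ∈ Ri, else bᵢⱼ.
Initial tableau (one row per fragment):
  row 1: b11 a2 a3 b14 a5 a6
  row 2: a1 a2 a3 a4 b25 b26
  row 3: a1 b32 a3 a4 b35 b36
Rows 1 and 2 agree on PDesc; apply PDesc→ShipDate, ProdID and equate their ShipDate, ProdID entries.
Rows 1 and 2 agree on ShipDate, ProdID; apply ShipDate, ProdID→ShipID and equate their ShipID entries.
Row 2 is now all distinguished symbols — the join is lossless.

Yes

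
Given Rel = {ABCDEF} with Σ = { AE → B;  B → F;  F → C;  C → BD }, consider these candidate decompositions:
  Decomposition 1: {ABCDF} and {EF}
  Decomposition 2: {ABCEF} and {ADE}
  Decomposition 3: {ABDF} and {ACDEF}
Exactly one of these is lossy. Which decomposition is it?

Decomposition 1: common = {F}, closure = {BCDF} → lossy.
Decomposition 2: common = {AE}, closure = {ABCDEF} → lossless.
Decomposition 3: common = {ADF}, closure = {ABCDF} → lossless.

Decomposition 1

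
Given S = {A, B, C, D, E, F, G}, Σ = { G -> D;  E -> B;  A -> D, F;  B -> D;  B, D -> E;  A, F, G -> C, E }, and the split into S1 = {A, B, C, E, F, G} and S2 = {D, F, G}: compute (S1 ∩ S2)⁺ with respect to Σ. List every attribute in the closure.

D, F, G

S1 ∩ S2 = {F, G}.
G → D applies, adding D
Closure: {D, F, G}.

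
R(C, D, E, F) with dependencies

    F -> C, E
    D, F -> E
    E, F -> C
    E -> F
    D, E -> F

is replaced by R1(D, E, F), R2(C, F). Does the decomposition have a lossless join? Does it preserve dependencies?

lossless and dependency-preserving

Lossless test: (F)⁺ = {C, E, F}, which contains all of one fragment — lossless.
Dependency preservation: F → C, E; E, F → C are not contained in any single fragment, but the restricted closure of each left-hand side across the fragments still reaches the right-hand side; the remaining FDs each lie inside some fragment. All dependencies are preserved.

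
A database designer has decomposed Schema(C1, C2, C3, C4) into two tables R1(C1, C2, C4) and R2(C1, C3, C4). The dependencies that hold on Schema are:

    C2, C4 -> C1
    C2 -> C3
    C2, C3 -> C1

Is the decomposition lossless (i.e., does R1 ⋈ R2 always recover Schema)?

Common attributes: R1 ∩ R2 = {C1, C4}.
No dependency enlarges {C1, C4}, so (C1, C4)⁺ = {C1, C4}.
The closure contains neither all of R1 = {C1, C2, C4} nor all of R2 = {C1, C3, C4}, so the common attributes are not a superkey of either fragment. The join is lossy.

No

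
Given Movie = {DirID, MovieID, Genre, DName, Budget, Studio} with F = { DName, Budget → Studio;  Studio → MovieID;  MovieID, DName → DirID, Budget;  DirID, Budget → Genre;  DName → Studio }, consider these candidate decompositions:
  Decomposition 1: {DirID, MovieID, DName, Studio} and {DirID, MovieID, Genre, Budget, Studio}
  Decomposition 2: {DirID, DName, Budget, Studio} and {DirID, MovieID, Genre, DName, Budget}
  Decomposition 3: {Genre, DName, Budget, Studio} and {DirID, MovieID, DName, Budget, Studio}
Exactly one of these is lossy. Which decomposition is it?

Decomposition 1

Decomposition 1: common = {DirID, MovieID, Studio}, closure = {DirID, MovieID, Studio} → lossy.
Decomposition 2: common = {DirID, DName, Budget}, closure = {DirID, MovieID, Genre, DName, Budget, Studio} → lossless.
Decomposition 3: common = {DName, Budget, Studio}, closure = {DirID, MovieID, Genre, DName, Budget, Studio} → lossless.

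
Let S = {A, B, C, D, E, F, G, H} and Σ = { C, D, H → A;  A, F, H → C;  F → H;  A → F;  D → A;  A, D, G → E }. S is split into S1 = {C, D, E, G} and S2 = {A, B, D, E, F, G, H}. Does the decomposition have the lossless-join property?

Common attributes: S1 ∩ S2 = {D, E, G}.
Closure of {D, E, G}: D → A applies, adding A; A → F applies, adding F; F → H applies, adding H; A, F, H → C applies, adding C. So (D, E, G)⁺ = {A, C, D, E, F, G, H}.
This closure contains every attribute of S1, so S1 ∩ S2 → S1. The join is lossless.

Yes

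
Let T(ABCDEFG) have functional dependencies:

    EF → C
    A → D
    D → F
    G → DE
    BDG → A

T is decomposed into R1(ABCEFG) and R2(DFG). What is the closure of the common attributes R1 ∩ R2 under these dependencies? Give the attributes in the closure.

CDEFG

R1 ∩ R2 = {FG}.
G → DE applies, adding DE
EF → C applies, adding C
Closure: {CDEFG}.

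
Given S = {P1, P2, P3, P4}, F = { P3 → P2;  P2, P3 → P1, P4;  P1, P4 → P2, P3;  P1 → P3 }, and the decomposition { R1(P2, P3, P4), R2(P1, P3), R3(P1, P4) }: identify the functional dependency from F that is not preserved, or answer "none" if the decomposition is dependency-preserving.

none

P3 → P2 lies within R1.
P2, P3 → P1, P4: restricted closure across fragments reaches P1, P4.
P1, P4 → P2, P3: restricted closure across fragments reaches P2, P3.
P1 → P3 lies within R2.
Every dependency is enforceable on the fragments, so the decomposition is dependency-preserving.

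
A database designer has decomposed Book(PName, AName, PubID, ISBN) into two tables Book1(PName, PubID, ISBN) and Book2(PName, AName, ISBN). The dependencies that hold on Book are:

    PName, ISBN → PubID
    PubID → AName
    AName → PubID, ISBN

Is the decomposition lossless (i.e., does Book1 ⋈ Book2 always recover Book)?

Yes

Common attributes: Book1 ∩ Book2 = {PName, ISBN}.
Closure of {PName, ISBN}: PName, ISBN → PubID applies, adding PubID; PubID → AName applies, adding AName. So (PName, ISBN)⁺ = {PName, AName, PubID, ISBN}.
This closure contains every attribute of Book1, so Book1 ∩ Book2 → Book1. The join is lossless.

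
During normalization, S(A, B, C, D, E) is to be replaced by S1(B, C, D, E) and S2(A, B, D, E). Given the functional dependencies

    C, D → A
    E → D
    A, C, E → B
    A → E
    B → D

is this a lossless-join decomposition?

Common attributes: S1 ∩ S2 = {B, D, E}.
No dependency enlarges {B, D, E}, so (B, D, E)⁺ = {B, D, E}.
The closure contains neither all of S1 = {B, C, D, E} nor all of S2 = {A, B, D, E}, so the common attributes are not a superkey of either fragment. The join is lossy.

No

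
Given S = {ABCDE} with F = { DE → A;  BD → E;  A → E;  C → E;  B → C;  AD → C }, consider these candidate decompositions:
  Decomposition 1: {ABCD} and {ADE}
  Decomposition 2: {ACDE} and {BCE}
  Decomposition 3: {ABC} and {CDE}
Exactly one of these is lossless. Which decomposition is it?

Decomposition 1: common = {AD}, closure = {ACDE} → lossless.
Decomposition 2: common = {CE}, closure = {CE} → lossy.
Decomposition 3: common = {C}, closure = {CE} → lossy.

Decomposition 1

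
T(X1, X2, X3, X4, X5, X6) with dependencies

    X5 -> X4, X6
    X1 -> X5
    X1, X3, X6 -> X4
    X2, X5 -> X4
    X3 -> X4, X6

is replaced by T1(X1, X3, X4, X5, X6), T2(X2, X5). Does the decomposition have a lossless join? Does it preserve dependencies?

lossy but dependency-preserving

Lossless test: (X5)⁺ = {X4, X5, X6}, which is a superkey of neither fragment — lossy.
Dependency preservation: X2, X5 → X4 is not contained in any single fragment, but the restricted closure of its left-hand side across the fragments still reaches the right-hand side; the remaining FDs each lie inside some fragment. All dependencies are preserved.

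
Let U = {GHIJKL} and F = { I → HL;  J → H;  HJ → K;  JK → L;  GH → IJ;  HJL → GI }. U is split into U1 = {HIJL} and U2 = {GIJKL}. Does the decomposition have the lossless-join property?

Yes

Common attributes: U1 ∩ U2 = {IJL}.
Closure of {IJL}: I → HL applies, adding H; HJ → K applies, adding K; HJL → GI applies, adding G. So (IJL)⁺ = {GHIJKL}.
This closure contains every attribute of U1, so U1 ∩ U2 → U1. The join is lossless.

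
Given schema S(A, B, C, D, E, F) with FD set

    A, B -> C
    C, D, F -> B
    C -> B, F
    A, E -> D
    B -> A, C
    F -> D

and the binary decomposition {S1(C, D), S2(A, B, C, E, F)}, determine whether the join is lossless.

Common attributes: S1 ∩ S2 = {C}.
Closure of {C}: C → B, F applies, adding B, F; B → A, C applies, adding A; F → D applies, adding D. So (C)⁺ = {A, B, C, D, F}.
This closure contains every attribute of S1, so S1 ∩ S2 → S1. The join is lossless.

Yes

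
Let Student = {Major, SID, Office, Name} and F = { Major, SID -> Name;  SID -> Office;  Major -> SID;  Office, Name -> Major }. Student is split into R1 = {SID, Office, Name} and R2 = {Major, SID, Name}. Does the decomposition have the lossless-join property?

Common attributes: R1 ∩ R2 = {SID, Name}.
Closure of {SID, Name}: SID → Office applies, adding Office; Office, Name → Major applies, adding Major. So (SID, Name)⁺ = {Major, SID, Office, Name}.
This closure contains every attribute of R1, so R1 ∩ R2 → R1. The join is lossless.

Yes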